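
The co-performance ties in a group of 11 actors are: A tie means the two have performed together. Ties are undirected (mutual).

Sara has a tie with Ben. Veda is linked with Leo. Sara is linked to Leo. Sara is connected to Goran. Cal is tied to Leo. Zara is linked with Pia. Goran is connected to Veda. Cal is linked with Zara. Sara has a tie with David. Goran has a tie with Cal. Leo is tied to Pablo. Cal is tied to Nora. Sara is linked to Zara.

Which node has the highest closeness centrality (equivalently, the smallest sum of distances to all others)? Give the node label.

Farness (sum of distances to all others) for each node — Ben:25, Cal:18, David:25, Goran:19, Leo:17, Nora:27, Pablo:26, Pia:28, Sara:16, Veda:24, Zara:19.
The smallest farness is 16, for Sara, so Sara has the highest closeness.

Sara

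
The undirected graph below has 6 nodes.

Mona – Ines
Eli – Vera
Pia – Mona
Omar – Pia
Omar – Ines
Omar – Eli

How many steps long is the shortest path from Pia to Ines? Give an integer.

2

One shortest route is Pia – Omar – Ines, which uses 2 edges, and Pia and Ines are not directly tied, so nothing shorter exists. So d(Pia,Ines) = 2.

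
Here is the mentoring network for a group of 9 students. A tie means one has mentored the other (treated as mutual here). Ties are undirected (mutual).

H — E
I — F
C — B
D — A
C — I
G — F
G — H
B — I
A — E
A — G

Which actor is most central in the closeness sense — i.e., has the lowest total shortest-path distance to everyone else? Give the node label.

Farness (sum of distances to all others) for each node — A:18, B:25, C:25, D:25, E:23, F:16, G:15, H:20, I:19.
The smallest farness is 15, for G, so G has the highest closeness.

G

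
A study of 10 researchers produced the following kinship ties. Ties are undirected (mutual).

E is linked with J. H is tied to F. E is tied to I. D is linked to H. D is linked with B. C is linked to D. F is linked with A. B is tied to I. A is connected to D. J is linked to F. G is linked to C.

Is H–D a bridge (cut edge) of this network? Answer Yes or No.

No

Even without that edge, H still reaches D via H – F – A – D, so the network stays connected. Not a bridge.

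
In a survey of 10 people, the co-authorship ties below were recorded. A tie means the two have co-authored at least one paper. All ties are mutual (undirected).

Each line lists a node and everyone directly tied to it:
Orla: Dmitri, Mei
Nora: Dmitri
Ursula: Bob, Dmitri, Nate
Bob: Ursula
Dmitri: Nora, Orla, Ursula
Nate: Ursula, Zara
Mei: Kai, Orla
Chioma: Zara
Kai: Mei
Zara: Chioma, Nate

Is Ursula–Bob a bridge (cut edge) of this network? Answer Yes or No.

Without the Ursula–Bob edge there is no alternate route between Ursula and Bob, so the network disconnects. It is a bridge.

Yes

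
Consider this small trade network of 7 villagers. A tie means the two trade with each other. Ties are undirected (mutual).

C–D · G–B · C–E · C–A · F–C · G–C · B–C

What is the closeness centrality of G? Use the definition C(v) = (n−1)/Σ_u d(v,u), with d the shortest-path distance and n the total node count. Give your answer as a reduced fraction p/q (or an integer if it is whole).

Distances from G: A:2, B:1, C:1, D:2, E:2, F:2. Sum = 10.
n = 7, so closeness = 6/10 = 3/5.

3/5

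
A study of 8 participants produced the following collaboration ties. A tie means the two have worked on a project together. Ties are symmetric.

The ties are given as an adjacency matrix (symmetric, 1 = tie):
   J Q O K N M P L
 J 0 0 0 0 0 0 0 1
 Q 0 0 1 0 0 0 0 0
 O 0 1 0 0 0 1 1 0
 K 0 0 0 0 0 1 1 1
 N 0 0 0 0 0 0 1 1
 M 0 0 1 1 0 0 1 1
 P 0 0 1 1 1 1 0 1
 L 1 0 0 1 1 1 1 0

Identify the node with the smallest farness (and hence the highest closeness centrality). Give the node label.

Farness (sum of distances to all others) for each node — J:16, K:12, L:10, M:10, N:13, O:12, P:9, Q:18.
The smallest farness is 9, for P, so P has the highest closeness.

P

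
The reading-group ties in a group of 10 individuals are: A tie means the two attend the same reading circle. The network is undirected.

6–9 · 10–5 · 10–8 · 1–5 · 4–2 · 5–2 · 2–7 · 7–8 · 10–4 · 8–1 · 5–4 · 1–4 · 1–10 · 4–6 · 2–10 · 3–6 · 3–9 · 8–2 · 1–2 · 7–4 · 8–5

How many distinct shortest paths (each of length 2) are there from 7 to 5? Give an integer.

The shortest distance is 2. The length-2 paths are: 7–8–5; 7–4–5; 7–2–5.
That gives 3 distinct shortest paths.

3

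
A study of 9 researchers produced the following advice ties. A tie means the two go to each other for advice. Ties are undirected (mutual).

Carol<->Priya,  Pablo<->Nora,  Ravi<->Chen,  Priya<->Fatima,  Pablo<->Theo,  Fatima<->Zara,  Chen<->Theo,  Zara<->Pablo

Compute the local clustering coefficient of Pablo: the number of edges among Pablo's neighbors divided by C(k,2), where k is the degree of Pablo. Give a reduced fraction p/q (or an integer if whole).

0

Pablo's neighbors: Nora, Theo, and Zara (k = 3).
Possible neighbor pairs: C(3,2) = 3. Edges among them: none → e = 0.
Clustering(Pablo) = 0/3 = 0.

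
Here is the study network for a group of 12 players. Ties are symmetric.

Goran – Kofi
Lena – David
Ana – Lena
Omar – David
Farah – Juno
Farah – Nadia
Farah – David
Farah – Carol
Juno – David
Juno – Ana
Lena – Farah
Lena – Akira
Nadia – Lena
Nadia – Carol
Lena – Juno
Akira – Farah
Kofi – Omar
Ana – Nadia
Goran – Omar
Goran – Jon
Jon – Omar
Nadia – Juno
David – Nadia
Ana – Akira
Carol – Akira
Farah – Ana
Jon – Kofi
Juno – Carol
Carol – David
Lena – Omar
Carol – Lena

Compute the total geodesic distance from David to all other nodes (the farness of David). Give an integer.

16

Distances from David: Akira:2, Ana:2, Carol:1, Farah:1, Goran:2, Jon:2, Juno:1, Kofi:2, Lena:1, Nadia:1, Omar:1.
Sum = 2 + 2 + 1 + 1 + 2 + 2 + 1 + 2 + 1 + 1 + 1 = 16.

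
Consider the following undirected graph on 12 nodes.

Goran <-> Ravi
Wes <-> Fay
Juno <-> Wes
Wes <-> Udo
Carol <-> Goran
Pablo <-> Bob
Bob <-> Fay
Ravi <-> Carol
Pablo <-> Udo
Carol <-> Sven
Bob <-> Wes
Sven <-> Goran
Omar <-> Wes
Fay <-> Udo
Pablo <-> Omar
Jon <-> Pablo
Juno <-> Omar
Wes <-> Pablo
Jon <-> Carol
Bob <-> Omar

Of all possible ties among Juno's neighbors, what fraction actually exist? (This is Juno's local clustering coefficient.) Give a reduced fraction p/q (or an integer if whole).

Juno's neighbors: Omar and Wes (k = 2).
Possible neighbor pairs: C(2,2) = 1. Edges among them: Omar–Wes → e = 1.
Clustering(Juno) = 1/1.

1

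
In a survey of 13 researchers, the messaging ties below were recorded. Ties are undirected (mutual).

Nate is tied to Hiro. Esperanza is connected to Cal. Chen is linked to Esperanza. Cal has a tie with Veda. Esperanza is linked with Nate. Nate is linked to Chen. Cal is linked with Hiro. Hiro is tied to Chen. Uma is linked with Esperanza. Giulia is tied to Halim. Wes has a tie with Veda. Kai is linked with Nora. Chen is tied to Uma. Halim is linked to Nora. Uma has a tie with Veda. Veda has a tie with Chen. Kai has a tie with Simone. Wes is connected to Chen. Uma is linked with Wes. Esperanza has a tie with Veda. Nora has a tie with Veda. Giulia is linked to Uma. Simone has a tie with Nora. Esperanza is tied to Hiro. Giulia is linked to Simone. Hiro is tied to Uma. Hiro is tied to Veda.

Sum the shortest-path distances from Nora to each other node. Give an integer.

Distances from Nora: Cal:2, Chen:2, Esperanza:2, Giulia:2, Halim:1, Hiro:2, Kai:1, Nate:3, Simone:1, Uma:2, Veda:1, Wes:2.
Sum = 2 + 2 + 2 + 2 + 1 + 2 + 1 + 3 + 1 + 2 + 1 + 2 = 21.

21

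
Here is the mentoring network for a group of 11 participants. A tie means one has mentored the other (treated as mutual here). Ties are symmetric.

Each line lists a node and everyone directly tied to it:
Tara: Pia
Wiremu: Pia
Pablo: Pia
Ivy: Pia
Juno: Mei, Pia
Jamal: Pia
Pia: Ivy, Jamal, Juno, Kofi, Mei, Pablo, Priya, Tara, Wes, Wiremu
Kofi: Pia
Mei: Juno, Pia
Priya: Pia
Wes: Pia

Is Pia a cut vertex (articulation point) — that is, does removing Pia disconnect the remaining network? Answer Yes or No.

Yes

Removing Pia leaves {Priya} with no path to {Juno and Mei}, so the network splits into 9 components. Pia is a cut vertex.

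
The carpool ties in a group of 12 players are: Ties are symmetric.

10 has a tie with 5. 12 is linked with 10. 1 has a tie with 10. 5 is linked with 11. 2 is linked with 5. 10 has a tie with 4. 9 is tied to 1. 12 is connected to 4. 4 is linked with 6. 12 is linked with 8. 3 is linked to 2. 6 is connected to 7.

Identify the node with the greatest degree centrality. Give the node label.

10

Degrees — 1:2, 2:2, 3:1, 4:3, 5:3, 6:2, 7:1, 8:1, 9:1, 10:4, 11:1, 12:3.
The maximum is 4, attained only by 10.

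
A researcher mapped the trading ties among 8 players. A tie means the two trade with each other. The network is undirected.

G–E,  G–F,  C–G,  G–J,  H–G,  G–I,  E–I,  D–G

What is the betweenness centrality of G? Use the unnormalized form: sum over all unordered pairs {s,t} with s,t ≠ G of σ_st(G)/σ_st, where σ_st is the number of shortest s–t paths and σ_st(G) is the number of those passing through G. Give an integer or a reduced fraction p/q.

Pairs whose geodesics pass through G — H–J: 1; H–F: 1; H–D: 1; H–C: 1; H–E: 1; H–I: 1; J–F: 1; J–D: 1; J–C: 1; J–E: 1; J–I: 1; F–D: 1; F–C: 1; F–E: 1 … (+6 more pairs).
All other pairs contribute 0.
Summing the contributions gives betweenness(G) = 20.

20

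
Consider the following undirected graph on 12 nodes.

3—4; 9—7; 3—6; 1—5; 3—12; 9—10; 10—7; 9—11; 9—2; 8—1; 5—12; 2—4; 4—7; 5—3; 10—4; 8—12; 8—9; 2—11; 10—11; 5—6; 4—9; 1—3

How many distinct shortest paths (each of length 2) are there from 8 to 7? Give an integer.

1

The shortest distance is 2, and the only length-2 path is 8–9–7. So there is exactly 1 shortest path.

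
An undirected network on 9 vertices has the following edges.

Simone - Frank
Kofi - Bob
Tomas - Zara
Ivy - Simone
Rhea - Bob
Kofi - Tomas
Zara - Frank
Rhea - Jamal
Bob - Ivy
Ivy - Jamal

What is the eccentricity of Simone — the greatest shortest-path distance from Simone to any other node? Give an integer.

3

Distances from Simone: Bob:2, Frank:1, Ivy:1, Jamal:2, Kofi:3, Rhea:3, Tomas:3, Zara:2.
The largest is 3 (to Tomas, Rhea, and Kofi), so the eccentricity of Simone is 3.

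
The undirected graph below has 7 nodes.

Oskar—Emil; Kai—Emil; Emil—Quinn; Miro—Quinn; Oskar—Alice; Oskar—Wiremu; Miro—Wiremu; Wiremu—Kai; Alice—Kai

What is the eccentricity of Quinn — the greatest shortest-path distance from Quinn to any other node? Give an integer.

3

Distances from Quinn: Alice:3, Emil:1, Kai:2, Miro:1, Oskar:2, Wiremu:2.
The largest is 3 (to Alice), so the eccentricity of Quinn is 3.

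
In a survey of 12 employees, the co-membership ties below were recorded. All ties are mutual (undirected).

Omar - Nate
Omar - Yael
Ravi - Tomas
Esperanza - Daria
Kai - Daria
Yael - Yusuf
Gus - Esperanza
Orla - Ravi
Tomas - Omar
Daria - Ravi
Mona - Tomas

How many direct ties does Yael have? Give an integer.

2

Yael is directly tied to Omar and Yusuf. That is 2 neighbors, so the degree of Yael is 2.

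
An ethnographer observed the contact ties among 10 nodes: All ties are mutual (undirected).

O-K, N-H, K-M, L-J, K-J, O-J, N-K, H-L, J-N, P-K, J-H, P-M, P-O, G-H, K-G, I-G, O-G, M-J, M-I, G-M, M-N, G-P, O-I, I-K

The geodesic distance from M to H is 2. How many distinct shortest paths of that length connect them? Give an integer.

The shortest distance is 2. The length-2 paths are: M–G–H; M–J–H; M–N–H.
That gives 3 distinct shortest paths.

3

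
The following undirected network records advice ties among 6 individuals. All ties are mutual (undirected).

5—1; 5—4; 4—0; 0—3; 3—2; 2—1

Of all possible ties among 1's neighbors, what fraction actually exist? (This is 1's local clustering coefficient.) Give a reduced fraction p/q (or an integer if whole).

1's neighbors: 2 and 5 (k = 2).
Possible neighbor pairs: C(2,2) = 1. Edges among them: none → e = 0.
Clustering(1) = 0/1.

0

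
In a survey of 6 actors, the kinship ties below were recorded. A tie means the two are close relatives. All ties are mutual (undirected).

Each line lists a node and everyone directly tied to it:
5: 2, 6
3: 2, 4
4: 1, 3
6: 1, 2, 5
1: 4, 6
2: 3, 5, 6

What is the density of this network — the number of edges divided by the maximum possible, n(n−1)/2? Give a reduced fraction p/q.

7/15

There are 7 edges and 6 nodes, so the maximum possible is C(6,2) = 15.
Density = 7/15.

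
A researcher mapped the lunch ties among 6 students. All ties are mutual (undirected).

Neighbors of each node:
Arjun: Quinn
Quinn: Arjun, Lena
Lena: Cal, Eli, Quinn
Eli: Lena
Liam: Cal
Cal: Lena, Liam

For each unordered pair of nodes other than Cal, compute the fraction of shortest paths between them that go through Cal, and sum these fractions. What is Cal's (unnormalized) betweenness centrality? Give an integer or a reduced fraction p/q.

4

Pairs whose geodesics pass through Cal — Liam–Lena: 1; Liam–Quinn: 1; Liam–Arjun: 1; Liam–Eli: 1.
All other pairs contribute 0.
Summing the contributions gives betweenness(Cal) = 4.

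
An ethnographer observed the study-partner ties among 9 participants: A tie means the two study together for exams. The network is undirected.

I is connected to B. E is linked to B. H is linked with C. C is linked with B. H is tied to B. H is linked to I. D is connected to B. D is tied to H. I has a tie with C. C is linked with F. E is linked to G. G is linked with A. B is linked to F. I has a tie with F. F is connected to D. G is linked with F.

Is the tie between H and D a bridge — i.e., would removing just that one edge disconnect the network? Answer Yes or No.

Even without that edge, H still reaches D via H – B – D, so the network stays connected. Not a bridge.

No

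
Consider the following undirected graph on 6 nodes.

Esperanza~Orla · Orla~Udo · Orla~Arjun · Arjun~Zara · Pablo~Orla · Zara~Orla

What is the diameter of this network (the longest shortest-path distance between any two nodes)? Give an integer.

Eccentricity of each node (its greatest distance to any other): Arjun:2, Esperanza:2, Orla:1, Pablo:2, Udo:2, Zara:2.
The maximum eccentricity is 2, realized for instance by the pair Zara–Esperanza via Zara – Orla – Esperanza. So the diameter is 2.

2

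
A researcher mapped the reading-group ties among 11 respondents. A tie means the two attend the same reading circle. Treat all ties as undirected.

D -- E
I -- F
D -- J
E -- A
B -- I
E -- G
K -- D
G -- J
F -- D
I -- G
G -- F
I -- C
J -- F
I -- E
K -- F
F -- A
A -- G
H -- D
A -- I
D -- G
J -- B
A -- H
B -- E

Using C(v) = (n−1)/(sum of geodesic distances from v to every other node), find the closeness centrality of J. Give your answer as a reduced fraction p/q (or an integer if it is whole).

10/17

Distances from J: A:2, B:1, C:3, D:1, E:2, F:1, G:1, H:2, I:2, K:2. Sum = 17.
n = 11, so closeness = 10/17.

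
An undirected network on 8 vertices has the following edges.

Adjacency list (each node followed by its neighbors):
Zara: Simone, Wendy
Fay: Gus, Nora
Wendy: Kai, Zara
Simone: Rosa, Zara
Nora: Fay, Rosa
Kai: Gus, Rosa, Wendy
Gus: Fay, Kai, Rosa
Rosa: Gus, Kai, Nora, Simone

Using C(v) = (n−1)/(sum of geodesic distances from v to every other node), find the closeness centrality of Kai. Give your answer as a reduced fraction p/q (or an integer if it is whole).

Distances from Kai: Fay:2, Gus:1, Nora:2, Rosa:1, Simone:2, Wendy:1, Zara:2. Sum = 11.
n = 8, so closeness = 7/11.

7/11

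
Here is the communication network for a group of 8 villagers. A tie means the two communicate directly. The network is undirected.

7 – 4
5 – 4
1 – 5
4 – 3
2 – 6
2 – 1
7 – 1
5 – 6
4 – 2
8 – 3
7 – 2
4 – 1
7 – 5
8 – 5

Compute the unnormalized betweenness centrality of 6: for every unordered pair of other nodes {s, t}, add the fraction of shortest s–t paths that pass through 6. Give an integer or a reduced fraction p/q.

9/20

Pairs whose geodesics pass through 6 — 8–2: 1/5; 5–2: 1/4.
All other pairs contribute 0.
Summing the contributions gives betweenness(6) = 9/20.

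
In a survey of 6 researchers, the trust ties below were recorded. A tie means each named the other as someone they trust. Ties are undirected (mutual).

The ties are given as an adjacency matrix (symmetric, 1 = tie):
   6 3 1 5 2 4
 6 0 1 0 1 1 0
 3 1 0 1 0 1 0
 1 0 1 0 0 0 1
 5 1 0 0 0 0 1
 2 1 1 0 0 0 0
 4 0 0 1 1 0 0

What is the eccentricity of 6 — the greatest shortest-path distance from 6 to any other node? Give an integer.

Distances from 6: 1:2, 2:1, 3:1, 4:2, 5:1.
The largest is 2 (to 1 and 4), so the eccentricity of 6 is 2.

2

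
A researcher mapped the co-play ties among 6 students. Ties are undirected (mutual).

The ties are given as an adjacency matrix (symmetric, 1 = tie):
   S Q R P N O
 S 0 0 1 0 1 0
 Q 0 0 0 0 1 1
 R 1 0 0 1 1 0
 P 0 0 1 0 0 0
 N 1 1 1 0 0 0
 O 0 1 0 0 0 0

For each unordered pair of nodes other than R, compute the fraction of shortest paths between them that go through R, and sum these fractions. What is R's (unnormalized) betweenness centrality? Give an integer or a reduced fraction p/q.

4

Pairs whose geodesics pass through R — S–P: 1; Q–P: 1; P–N: 1; P–O: 1.
All other pairs contribute 0.
Summing the contributions gives betweenness(R) = 4.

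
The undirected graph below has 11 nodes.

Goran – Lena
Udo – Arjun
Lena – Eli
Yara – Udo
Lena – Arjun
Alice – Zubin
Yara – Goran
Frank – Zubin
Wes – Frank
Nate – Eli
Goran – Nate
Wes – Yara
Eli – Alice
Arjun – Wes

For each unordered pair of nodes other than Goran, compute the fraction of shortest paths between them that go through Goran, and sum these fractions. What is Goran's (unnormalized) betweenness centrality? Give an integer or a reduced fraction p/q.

43/6

Pairs whose geodesics pass through Goran — Frank–Nate: 1/2; Wes–Nate: 1; Yara–Lena: 1; Yara–Nate: 1; Yara–Eli: 2/2; Yara–Alice: 2/3; Udo–Nate: 1; Arjun–Nate: 1/2; Lena–Nate: 1/2.
All other pairs contribute 0.
Summing the contributions gives betweenness(Goran) = 43/6.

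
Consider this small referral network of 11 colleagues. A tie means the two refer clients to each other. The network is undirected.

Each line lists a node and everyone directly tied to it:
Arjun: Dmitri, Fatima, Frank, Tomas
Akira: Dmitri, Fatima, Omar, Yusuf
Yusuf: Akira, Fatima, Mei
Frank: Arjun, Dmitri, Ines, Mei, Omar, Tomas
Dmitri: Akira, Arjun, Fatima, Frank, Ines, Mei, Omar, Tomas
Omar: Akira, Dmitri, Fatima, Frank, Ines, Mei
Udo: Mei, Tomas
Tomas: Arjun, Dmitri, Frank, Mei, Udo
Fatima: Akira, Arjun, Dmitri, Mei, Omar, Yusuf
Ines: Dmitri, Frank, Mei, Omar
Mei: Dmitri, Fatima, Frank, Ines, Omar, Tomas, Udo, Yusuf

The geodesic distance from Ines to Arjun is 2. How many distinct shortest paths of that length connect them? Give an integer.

The shortest distance is 2. The length-2 paths are: Ines–Dmitri–Arjun; Ines–Frank–Arjun.
That gives 2 distinct shortest paths.

2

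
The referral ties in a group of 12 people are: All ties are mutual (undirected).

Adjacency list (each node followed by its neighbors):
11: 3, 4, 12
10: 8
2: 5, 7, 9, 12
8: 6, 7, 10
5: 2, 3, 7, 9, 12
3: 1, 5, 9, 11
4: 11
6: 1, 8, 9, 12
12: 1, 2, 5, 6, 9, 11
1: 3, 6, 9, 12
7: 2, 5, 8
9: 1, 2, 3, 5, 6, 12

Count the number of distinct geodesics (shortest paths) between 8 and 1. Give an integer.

The shortest distance is 2, and the only length-2 path is 8–6–1. So there is exactly 1 shortest path.

1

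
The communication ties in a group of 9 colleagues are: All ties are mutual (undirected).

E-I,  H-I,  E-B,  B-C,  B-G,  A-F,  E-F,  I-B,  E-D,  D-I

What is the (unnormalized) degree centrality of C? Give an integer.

C is directly tied to B. That is 1 neighbor, so the degree of C is 1.

1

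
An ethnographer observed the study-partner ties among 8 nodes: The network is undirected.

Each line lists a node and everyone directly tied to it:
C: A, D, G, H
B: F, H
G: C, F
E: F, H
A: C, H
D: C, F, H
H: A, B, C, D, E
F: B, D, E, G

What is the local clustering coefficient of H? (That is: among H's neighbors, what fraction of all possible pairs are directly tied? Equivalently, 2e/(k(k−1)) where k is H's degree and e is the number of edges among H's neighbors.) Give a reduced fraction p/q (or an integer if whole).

H's neighbors: A, B, C, D, and E (k = 5).
Possible neighbor pairs: C(5,2) = 10. Edges among them: A–C, C–D → e = 2.
Clustering(H) = 2/10 = 1/5.

1/5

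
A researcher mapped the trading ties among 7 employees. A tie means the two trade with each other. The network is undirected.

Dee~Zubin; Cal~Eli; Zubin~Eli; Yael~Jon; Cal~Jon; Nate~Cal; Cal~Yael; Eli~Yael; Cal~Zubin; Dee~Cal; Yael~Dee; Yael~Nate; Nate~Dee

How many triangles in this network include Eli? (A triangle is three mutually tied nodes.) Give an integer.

Eli's neighbors: Cal, Yael, and Zubin.
Neighbor pairs that are themselves tied: Eli–Cal–Yael; Eli–Cal–Zubin. Each forms one triangle with Eli, for 2 in total.

2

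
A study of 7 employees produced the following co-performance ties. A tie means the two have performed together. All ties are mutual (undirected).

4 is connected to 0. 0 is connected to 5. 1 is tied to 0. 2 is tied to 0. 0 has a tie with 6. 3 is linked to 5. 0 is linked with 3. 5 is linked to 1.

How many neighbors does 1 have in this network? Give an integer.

1 is directly tied to 0 and 5. That is 2 neighbors, so the degree of 1 is 2.

2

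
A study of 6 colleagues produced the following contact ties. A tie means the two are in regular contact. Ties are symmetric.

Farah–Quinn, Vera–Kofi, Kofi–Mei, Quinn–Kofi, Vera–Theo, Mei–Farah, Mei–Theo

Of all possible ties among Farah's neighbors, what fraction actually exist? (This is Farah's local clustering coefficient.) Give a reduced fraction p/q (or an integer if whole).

0

Farah's neighbors: Mei and Quinn (k = 2).
Possible neighbor pairs: C(2,2) = 1. Edges among them: none → e = 0.
Clustering(Farah) = 0/1.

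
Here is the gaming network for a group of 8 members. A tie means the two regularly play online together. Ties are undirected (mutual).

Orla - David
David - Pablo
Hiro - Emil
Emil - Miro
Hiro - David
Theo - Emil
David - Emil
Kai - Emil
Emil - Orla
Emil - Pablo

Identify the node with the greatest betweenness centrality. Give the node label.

Emil

Unnormalized betweenness of each node: David:3/2, Emil:33/2, Hiro:0, Kai:0, Miro:0, Orla:0, Pablo:0, Theo:0.
Emil has the largest value, 33/2, making it the main broker — the node through which the most shortest paths run.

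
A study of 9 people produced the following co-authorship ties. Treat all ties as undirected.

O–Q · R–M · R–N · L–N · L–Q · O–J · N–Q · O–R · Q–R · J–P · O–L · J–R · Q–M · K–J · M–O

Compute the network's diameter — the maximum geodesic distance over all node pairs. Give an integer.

3

Eccentricity of each node (its greatest distance to any other): J:2, K:3, L:3, M:3, N:3, O:2, P:3, Q:3, R:2.
The maximum eccentricity is 3, realized for instance by the pair P–Q via P – J – O – Q. So the diameter is 3.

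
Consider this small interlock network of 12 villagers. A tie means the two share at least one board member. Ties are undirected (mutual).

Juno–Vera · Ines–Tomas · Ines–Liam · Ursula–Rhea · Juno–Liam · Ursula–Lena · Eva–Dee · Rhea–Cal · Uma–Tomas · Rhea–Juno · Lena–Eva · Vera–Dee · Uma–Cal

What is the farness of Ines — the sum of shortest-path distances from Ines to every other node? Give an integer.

33

Distances from Ines: Cal:3, Dee:4, Eva:5, Juno:2, Lena:5, Liam:1, Rhea:3, Tomas:1, Uma:2, Ursula:4, Vera:3.
Sum = 3 + 4 + 5 + 2 + 5 + 1 + 3 + 1 + 2 + 4 + 3 = 33.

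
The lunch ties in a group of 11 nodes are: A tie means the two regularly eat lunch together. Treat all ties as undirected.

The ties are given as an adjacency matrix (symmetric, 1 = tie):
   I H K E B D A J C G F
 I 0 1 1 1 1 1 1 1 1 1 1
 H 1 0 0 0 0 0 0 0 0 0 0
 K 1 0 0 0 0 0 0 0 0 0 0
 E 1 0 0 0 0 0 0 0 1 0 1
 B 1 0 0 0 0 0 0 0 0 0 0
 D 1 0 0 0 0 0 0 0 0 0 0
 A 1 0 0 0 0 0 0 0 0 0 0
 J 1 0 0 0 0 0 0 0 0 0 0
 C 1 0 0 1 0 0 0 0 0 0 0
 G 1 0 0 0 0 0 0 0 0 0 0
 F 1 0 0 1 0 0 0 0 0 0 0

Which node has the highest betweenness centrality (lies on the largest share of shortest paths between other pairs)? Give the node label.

Unnormalized betweenness of each node: A:0, B:0, C:0, D:0, E:1/2, F:0, G:0, H:0, I:85/2, J:0, K:0.
I has the largest value, 85/2, making it the main broker — the node through which the most shortest paths run.

I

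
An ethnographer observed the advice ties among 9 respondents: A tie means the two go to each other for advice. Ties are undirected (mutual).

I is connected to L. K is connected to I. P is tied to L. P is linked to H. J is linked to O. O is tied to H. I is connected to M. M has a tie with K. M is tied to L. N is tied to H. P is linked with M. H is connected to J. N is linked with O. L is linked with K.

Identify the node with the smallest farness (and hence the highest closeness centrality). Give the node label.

P

Farness (sum of distances to all others) for each node — H:14, I:20, J:20, K:20, L:15, M:15, N:20, O:19, P:13.
The smallest farness is 13, for P, so P has the highest closeness.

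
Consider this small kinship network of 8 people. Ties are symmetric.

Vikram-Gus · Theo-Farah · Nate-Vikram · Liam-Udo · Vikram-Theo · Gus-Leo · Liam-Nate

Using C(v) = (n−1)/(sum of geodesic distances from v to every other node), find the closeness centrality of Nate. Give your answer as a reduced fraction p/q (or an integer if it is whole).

1/2

Distances from Nate: Farah:3, Gus:2, Leo:3, Liam:1, Theo:2, Udo:2, Vikram:1. Sum = 14.
n = 8, so closeness = 7/14 = 1/2.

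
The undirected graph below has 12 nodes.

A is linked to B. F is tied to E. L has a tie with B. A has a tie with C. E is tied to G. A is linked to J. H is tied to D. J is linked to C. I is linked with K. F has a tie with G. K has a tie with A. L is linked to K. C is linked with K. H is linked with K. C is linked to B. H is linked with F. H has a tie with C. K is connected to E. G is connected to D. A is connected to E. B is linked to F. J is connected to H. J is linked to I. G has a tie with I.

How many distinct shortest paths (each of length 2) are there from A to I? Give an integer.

The shortest distance is 2. The length-2 paths are: A–K–I; A–J–I.
That gives 2 distinct shortest paths.

2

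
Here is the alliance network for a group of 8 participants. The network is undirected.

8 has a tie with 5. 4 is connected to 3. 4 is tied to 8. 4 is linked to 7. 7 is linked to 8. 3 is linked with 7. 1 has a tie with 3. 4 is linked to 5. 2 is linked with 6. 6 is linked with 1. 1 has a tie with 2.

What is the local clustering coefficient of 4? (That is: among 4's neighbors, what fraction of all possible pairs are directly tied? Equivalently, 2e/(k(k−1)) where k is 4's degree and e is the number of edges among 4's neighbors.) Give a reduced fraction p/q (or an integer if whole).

4's neighbors: 3, 5, 7, and 8 (k = 4).
Possible neighbor pairs: C(4,2) = 6. Edges among them: 3–7, 5–8, 7–8 → e = 3.
Clustering(4) = 3/6 = 1/2.

1/2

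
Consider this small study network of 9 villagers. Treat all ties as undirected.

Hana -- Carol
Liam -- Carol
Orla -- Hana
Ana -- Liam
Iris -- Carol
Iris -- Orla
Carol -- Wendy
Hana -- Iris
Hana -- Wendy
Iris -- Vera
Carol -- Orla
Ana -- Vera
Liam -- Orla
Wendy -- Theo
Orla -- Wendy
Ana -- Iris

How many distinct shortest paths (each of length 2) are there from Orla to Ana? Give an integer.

The shortest distance is 2. The length-2 paths are: Orla–Liam–Ana; Orla–Iris–Ana.
That gives 2 distinct shortest paths.

2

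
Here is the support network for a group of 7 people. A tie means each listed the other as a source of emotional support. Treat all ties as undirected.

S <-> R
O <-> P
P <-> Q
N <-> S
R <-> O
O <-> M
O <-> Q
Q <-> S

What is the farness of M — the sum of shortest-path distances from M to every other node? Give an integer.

Distances from M: N:4, O:1, P:2, Q:2, R:2, S:3.
Sum = 4 + 1 + 2 + 2 + 2 + 3 = 14.

14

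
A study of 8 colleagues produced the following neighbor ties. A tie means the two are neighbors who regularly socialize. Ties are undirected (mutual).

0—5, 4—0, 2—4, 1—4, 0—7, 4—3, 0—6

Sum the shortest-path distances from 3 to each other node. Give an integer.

Distances from 3: 0:2, 1:2, 2:2, 4:1, 5:3, 6:3, 7:3.
Sum = 2 + 2 + 2 + 1 + 3 + 3 + 3 = 16.

16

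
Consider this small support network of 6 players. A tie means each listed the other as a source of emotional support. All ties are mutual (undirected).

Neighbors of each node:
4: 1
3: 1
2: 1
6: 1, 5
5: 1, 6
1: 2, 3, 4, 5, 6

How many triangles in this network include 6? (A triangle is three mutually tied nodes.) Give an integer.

6's neighbors: 1 and 5.
Neighbor pairs that are themselves tied: 6–1–5. Each forms one triangle with 6, for 1 in total.

1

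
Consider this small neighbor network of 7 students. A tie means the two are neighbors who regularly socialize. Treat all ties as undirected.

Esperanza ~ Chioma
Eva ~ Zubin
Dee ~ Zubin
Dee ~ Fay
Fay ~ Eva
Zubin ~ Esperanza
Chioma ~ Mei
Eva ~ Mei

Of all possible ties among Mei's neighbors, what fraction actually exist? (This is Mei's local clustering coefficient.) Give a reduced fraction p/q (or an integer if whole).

0

Mei's neighbors: Chioma and Eva (k = 2).
Possible neighbor pairs: C(2,2) = 1. Edges among them: none → e = 0.
Clustering(Mei) = 0/1.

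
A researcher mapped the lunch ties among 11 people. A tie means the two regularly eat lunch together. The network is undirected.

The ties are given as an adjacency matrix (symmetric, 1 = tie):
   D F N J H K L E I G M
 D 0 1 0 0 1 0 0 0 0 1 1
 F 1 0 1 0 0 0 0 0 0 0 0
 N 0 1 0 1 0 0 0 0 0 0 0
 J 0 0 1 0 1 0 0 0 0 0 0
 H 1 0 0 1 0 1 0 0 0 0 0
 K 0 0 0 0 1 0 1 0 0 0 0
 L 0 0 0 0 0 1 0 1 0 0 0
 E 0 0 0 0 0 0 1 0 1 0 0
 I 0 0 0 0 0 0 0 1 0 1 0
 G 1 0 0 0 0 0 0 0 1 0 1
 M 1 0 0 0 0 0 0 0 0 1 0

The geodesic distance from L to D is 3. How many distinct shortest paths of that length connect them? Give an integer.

1

The shortest distance is 3, and the only length-3 path is L–K–H–D. So there is exactly 1 shortest path.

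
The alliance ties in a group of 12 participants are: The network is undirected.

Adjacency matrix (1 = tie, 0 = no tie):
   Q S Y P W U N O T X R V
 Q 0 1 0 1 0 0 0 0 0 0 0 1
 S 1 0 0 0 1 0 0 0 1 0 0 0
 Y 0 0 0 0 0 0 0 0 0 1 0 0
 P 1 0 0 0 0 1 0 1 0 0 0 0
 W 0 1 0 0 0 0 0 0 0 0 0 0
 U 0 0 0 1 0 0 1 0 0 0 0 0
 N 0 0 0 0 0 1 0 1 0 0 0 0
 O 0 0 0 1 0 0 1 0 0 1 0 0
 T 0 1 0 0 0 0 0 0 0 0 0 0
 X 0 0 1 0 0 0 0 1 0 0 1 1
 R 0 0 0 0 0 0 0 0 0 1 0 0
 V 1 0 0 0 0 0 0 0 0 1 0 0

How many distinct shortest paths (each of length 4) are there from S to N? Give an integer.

The shortest distance is 4. The length-4 paths are: S–Q–P–U–N; S–Q–P–O–N.
That gives 2 distinct shortest paths.

2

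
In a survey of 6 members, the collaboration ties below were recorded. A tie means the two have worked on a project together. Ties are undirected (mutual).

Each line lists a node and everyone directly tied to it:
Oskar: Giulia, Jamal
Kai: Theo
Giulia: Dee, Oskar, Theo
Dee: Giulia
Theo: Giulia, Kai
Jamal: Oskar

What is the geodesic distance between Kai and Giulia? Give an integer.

2

One shortest route is Kai – Theo – Giulia, which uses 2 edges, and Kai and Giulia are not directly tied, so nothing shorter exists. So d(Kai,Giulia) = 2.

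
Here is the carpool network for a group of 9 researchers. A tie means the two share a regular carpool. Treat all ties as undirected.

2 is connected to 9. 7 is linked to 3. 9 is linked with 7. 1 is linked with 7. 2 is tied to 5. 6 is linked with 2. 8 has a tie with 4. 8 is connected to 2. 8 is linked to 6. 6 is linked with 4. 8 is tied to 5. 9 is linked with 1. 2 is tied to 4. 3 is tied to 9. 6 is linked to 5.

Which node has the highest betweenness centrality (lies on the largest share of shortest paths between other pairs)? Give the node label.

Unnormalized betweenness of each node: 1:0, 2:49/3, 3:0, 4:0, 5:0, 6:1/3, 7:1/2, 8:1/3, 9:31/2.
2 has the largest value, 49/3, making it the main broker — the node through which the most shortest paths run.

2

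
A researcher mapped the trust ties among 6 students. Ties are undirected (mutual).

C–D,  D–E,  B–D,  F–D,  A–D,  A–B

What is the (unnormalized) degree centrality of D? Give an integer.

5

D is directly tied to A, B, C, E, and F. That is 5 neighbors, so the degree of D is 5.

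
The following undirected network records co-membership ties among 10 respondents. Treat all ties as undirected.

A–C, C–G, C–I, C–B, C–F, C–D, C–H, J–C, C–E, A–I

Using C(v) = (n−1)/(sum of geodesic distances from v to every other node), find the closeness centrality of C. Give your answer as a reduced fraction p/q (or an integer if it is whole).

1

Distances from C: A:1, B:1, D:1, E:1, F:1, G:1, H:1, I:1, J:1. Sum = 9.
n = 10, so closeness = 9/9 = 1.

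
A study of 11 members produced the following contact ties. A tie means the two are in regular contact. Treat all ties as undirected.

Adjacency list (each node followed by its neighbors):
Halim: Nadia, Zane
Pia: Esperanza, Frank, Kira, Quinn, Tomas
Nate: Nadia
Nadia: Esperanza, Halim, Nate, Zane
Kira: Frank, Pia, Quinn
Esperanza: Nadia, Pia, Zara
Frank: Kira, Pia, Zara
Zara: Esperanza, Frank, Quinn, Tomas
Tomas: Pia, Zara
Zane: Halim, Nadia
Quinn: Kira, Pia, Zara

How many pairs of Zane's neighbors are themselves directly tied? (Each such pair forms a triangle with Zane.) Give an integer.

1

Zane's neighbors: Halim and Nadia.
Neighbor pairs that are themselves tied: Zane–Halim–Nadia. Each forms one triangle with Zane, for 1 in total.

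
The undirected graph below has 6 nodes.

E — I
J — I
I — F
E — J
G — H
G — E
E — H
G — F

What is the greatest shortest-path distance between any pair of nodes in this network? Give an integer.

Eccentricity of each node (its greatest distance to any other): E:2, F:2, G:2, H:2, I:2, J:2.
The maximum eccentricity is 2, realized for instance by the pair I–H via I – E – H. So the diameter is 2.

2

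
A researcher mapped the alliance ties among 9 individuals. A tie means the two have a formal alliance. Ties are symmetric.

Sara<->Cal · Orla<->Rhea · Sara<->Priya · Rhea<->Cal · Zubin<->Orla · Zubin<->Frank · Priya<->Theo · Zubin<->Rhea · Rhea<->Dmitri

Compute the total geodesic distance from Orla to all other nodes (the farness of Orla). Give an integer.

20

Distances from Orla: Cal:2, Dmitri:2, Frank:2, Priya:4, Rhea:1, Sara:3, Theo:5, Zubin:1.
Sum = 2 + 2 + 2 + 4 + 1 + 3 + 5 + 1 = 20.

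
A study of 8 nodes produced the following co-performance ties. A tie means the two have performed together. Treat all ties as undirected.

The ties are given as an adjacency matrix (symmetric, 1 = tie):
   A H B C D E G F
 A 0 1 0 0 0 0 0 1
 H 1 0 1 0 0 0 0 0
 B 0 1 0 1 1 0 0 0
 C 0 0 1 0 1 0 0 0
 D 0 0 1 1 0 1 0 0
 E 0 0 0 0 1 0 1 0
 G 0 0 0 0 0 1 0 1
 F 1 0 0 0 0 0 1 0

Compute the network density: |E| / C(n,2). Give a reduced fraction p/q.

9/28

There are 9 edges and 8 nodes, so the maximum possible is C(8,2) = 28.
Density = 9/28.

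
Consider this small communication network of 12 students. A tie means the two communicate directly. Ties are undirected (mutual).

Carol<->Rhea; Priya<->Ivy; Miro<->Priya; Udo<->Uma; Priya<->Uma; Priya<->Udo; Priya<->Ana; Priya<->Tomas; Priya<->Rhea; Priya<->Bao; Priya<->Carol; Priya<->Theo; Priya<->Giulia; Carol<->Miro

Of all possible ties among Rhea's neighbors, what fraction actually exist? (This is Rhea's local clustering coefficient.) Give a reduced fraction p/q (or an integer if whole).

1

Rhea's neighbors: Carol and Priya (k = 2).
Possible neighbor pairs: C(2,2) = 1. Edges among them: Carol–Priya → e = 1.
Clustering(Rhea) = 1/1.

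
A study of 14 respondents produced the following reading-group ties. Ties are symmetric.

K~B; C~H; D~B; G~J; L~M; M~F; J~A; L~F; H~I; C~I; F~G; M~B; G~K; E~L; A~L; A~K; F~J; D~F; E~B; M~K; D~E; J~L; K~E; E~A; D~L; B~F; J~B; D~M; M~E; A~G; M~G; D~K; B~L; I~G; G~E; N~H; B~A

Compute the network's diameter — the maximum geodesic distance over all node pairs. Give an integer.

Eccentricity of each node (its greatest distance to any other): A:4, B:5, C:4, D:5, E:4, F:4, G:3, H:4, I:3, J:4, K:4, L:5, M:4, N:5.
The maximum eccentricity is 5, realized for instance by the pair B–N via B – E – G – I – H – N. So the diameter is 5.

5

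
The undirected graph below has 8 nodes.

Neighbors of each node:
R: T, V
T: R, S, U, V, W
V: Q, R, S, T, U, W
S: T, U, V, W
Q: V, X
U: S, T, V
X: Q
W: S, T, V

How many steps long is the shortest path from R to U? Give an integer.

2

One shortest route is R – T – U, which uses 2 edges, and R and U are not directly tied, so nothing shorter exists. So d(R,U) = 2.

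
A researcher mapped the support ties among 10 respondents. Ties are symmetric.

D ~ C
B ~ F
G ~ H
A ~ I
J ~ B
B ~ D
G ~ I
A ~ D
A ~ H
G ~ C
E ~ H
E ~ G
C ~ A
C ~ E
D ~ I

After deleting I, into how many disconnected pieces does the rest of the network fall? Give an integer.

1

I's neighbors (A, D, and G) remain reachable from one another through other ties, so the rest of the network stays in one piece.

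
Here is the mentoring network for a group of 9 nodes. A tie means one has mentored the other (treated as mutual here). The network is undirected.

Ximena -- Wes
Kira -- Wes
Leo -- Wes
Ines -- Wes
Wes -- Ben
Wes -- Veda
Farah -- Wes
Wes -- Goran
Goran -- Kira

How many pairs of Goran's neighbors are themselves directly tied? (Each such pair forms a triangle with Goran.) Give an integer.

Goran's neighbors: Kira and Wes.
Neighbor pairs that are themselves tied: Goran–Kira–Wes. Each forms one triangle with Goran, for 1 in total.

1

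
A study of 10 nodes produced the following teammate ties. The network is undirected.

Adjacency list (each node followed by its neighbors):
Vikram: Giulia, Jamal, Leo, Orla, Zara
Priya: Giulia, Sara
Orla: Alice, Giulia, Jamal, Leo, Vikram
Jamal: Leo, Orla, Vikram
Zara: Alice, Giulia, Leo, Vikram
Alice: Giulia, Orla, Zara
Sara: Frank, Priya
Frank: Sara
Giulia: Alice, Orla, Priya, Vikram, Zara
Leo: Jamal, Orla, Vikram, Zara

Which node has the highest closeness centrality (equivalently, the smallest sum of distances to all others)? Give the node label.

Farness (sum of distances to all others) for each node — Alice:18, Frank:32, Giulia:14, Jamal:21, Leo:20, Orla:16, Priya:18, Sara:24, Vikram:16, Zara:17.
The smallest farness is 14, for Giulia, so Giulia has the highest closeness.

Giulia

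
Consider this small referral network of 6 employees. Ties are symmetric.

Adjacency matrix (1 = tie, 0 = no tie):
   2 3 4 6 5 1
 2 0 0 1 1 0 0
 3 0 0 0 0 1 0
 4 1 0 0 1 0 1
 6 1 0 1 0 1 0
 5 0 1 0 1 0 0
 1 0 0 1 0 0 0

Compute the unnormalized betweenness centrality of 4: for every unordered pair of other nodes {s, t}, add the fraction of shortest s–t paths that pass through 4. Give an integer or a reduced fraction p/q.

Pairs whose geodesics pass through 4 — 2–1: 1; 3–1: 1; 6–1: 1; 5–1: 1.
All other pairs contribute 0.
Summing the contributions gives betweenness(4) = 4.

4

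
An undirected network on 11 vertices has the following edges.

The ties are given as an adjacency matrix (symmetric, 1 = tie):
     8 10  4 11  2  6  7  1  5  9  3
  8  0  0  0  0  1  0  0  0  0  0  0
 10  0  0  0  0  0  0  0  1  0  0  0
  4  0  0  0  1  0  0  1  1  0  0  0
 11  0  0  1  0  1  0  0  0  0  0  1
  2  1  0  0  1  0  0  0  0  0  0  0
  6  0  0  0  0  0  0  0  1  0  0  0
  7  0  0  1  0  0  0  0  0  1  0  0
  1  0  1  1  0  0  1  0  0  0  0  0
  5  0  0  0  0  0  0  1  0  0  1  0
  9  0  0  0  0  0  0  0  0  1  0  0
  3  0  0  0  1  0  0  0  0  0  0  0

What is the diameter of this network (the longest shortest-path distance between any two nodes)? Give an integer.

6

Eccentricity of each node (its greatest distance to any other): 1:4, 2:5, 3:5, 4:3, 5:5, 6:5, 7:4, 8:6, 9:6, 10:5, 11:4.
The maximum eccentricity is 6, realized for instance by the pair 8–9 via 8 – 2 – 11 – 4 – 7 – 5 – 9. So the diameter is 6.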